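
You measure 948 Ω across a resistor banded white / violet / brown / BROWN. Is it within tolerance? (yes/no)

White → 9 (first significant figure)
Violet → 7 (second significant figure)
Brown → ×10 multiplier
Brown → ±1% tolerance
97 × 10 = 970 Ω
Allowed range: 960.3 Ω to 979.7 Ω.
948 Ω lies outside that range.

no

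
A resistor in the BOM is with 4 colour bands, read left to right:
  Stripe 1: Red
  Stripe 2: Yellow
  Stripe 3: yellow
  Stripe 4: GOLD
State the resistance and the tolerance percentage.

Red → 2 (first significant figure)
Yellow → 4 (second significant figure)
Yellow → ×10^4 multiplier
Gold → ±5% tolerance
24 × 10000 = 240000 Ω

240000 Ω ±5%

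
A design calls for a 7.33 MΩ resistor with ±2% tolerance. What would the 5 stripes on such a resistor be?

violet, orange, orange, yellow, red

7330000 Ω = 733 × 10^4.
7 → violet
3 → orange
3 → orange
Multiplier 10^4 → yellow.
±2% tolerance → red.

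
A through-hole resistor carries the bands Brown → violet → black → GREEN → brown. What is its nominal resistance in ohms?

17000000 Ω

Brown → 1 (first significant figure)
Violet → 7 (second significant figure)
Black → 0 (third significant figure)
Green → ×10^5 multiplier
170 × 100000 = 17000000 Ω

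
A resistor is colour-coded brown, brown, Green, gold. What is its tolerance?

The last band, gold, is the tolerance band.
Gold corresponds to ±5%.

±5%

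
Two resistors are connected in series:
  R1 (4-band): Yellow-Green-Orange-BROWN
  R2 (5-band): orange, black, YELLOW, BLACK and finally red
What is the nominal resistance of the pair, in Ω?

R1: yellow, green → 45; orange ×10^3 → 45000 Ω.
R2: orange, black, yellow → 304; black ×1 → 304 Ω.
Series: 45000 + 304 = 45304 Ω.

45304 Ω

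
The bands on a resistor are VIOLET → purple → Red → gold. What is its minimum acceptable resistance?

7315 Ω

Violet → 7 (first significant figure)
Violet → 7 (second significant figure)
Red → ×10^2 multiplier
Gold → ±5% tolerance
77 × 100 = 7700 Ω
Minimum = 7700 × (1 − 5/100) = 7315 Ω.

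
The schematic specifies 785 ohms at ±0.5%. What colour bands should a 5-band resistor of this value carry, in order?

785 Ω = 785 × 10^0.
7 → violet
8 → grey
5 → green
Multiplier 10^0 → black.
±0.5% tolerance → green.

violet, grey, green, black, green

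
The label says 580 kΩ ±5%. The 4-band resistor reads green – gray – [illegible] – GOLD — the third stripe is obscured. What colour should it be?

yellow

580000 Ω = 58 × 10^4.
The third band is the multiplier, 10^4, which is yellow.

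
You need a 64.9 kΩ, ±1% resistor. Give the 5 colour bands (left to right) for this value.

64900 Ω = 649 × 10^2.
6 → blue
4 → yellow
9 → white
Multiplier 10^2 → red.
±1% tolerance → brown.

blue, yellow, white, red, brown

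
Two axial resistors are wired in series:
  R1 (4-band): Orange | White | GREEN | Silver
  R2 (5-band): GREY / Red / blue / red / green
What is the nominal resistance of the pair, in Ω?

3982600 Ω

R1: orange, white → 39; green ×10^5 → 3900000 Ω.
R2: grey, red, blue → 826; red ×10^2 → 82600 Ω.
Series: 3900000 + 82600 = 3982600 Ω.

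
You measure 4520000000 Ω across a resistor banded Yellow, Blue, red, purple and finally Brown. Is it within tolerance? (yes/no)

Yellow → 4 (first significant figure)
Blue → 6 (second significant figure)
Red → 2 (third significant figure)
Violet → ×10^7 multiplier
Brown → ±1% tolerance
462 × 10000000 = 4620000000 Ω
Allowed range: 4573800000 Ω to 4666200000 Ω.
4520000000 Ω lies outside that range.

no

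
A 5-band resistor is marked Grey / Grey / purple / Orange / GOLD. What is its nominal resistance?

Grey → 8 (first significant figure)
Grey → 8 (second significant figure)
Violet → 7 (third significant figure)
Orange → ×10^3 multiplier
887 × 1000 = 887000 Ω

887000 Ω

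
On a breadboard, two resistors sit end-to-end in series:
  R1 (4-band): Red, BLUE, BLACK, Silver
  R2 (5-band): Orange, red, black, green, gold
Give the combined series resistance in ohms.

32000026 Ω

R1: red, blue → 26; black ×1 → 26 Ω.
R2: orange, red, black → 320; green ×10^5 → 32000000 Ω.
Series: 26 + 32000000 = 32000026 Ω.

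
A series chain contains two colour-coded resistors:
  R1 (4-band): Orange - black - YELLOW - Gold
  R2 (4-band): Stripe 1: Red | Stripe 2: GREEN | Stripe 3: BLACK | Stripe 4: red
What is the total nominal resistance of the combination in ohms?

300025 Ω

R1: orange, black → 30; yellow ×10^4 → 300000 Ω.
R2: red, green → 25; black ×1 → 25 Ω.
Series: 300000 + 25 = 300025 Ω.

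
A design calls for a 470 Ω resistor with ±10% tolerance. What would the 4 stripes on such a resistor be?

yellow, violet, brown, silver

470 Ω = 47 × 10^1.
4 → yellow
7 → violet
Multiplier 10^1 → brown.
±10% tolerance → silver.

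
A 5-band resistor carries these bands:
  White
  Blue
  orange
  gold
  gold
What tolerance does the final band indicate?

±5%

The last band, gold, is the tolerance band.
Gold corresponds to ±5%.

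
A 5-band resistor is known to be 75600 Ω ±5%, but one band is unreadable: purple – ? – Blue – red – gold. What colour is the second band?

75600 Ω = 756 × 10^2.
The second band gives digit 5 of the significand, and 5 is green.

green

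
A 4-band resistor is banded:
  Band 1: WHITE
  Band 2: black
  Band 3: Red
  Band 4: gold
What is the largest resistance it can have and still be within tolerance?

9450 Ω

White → 9 (first significant figure)
Black → 0 (second significant figure)
Red → ×10^2 multiplier
Gold → ±5% tolerance
90 × 100 = 9000 Ω
Largest = 9000 × (1 + 5/100) = 9450 Ω.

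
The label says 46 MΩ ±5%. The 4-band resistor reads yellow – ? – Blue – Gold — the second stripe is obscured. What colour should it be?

blue

46000000 Ω = 46 × 10^6.
The second band gives digit 6 of the significand, and 6 is blue.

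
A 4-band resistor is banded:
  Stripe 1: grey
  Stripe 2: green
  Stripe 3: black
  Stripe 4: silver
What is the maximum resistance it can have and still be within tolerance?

93.5 Ω

Grey → 8 (first significant figure)
Green → 5 (second significant figure)
Black → ×1 multiplier
Silver → ±10% tolerance
85 × 1 = 85 Ω
Maximum = 85 × (1 + 10/100) = 93.5 Ω.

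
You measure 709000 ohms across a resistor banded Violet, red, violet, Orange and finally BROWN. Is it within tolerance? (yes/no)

Violet → 7 (first significant figure)
Red → 2 (second significant figure)
Violet → 7 (third significant figure)
Orange → ×10^3 multiplier
Brown → ±1% tolerance
727 × 1000 = 727000 Ω
Allowed range: 719730 Ω to 734270 Ω.
709000 ohms lies outside that range.

no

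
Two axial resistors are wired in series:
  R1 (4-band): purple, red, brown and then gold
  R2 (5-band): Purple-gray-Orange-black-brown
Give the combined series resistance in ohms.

R1: violet, red → 72; brown ×10 → 720 Ω.
R2: violet, grey, orange → 783; black ×1 → 783 Ω.
Series: 720 + 783 = 1503 Ω.

1503 Ω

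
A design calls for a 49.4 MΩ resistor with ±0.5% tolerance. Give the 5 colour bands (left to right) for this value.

yellow, white, yellow, green, green

49400000 Ω = 494 × 10^5.
4 → yellow
9 → white
4 → yellow
Multiplier 10^5 → green.
±0.5% tolerance → green.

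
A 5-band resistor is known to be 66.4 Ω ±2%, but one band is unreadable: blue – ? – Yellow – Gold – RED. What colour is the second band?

66.4 Ω = 664 × 10^-1.
The second band gives digit 6 of the significand, and 6 is blue.

blue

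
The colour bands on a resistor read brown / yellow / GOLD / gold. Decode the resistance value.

Brown → 1 (first significant figure)
Yellow → 4 (second significant figure)
Gold → ×0.1 multiplier
14 × 0.1 = 1.4 Ω

1.4 Ω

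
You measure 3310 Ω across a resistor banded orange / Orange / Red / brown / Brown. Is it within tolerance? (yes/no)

Orange → 3 (first significant figure)
Orange → 3 (second significant figure)
Red → 2 (third significant figure)
Brown → ×10 multiplier
Brown → ±1% tolerance
332 × 10 = 3320 Ω
Allowed range: 3286.8 Ω to 3353.2 Ω.
3310 Ω lies inside that range.

yes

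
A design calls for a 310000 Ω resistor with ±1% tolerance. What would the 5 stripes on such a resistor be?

orange, brown, black, orange, brown

310000 Ω = 310 × 10^3.
3 → orange
1 → brown
0 → black
Multiplier 10^3 → orange.
±1% tolerance → brown.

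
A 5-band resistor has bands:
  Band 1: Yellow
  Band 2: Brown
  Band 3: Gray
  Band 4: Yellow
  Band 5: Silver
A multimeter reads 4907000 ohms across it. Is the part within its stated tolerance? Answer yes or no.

no

Yellow → 4 (first significant figure)
Brown → 1 (second significant figure)
Grey → 8 (third significant figure)
Yellow → ×10^4 multiplier
Silver → ±10% tolerance
418 × 10000 = 4180000 Ω
Allowed range: 3762000 Ω to 4598000 Ω.
4907000 ohms lies outside that range.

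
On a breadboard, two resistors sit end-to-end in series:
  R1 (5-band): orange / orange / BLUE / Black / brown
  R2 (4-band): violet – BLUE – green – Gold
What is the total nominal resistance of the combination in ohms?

R1: orange, orange, blue → 336; black ×1 → 336 Ω.
R2: violet, blue → 76; green ×10^5 → 7600000 Ω.
Series: 336 + 7600000 = 7600336 Ω.

7600336 Ω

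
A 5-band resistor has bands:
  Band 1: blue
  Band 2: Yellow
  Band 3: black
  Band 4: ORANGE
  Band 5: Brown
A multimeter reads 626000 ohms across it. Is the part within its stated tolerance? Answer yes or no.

no

Blue → 6 (first significant figure)
Yellow → 4 (second significant figure)
Black → 0 (third significant figure)
Orange → ×10^3 multiplier
Brown → ±1% tolerance
640 × 1000 = 640000 Ω
Allowed range: 633600 Ω to 646400 Ω.
626000 ohms lies outside that range.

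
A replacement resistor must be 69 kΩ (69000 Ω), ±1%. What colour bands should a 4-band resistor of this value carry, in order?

69000 Ω = 69 × 10^3.
6 → blue
9 → white
Multiplier 10^3 → orange.
±1% tolerance → brown.

blue, white, orange, brown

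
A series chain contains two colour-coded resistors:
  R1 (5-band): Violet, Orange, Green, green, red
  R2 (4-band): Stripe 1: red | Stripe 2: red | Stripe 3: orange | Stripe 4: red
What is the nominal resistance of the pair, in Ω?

R1: violet, orange, green → 735; green ×10^5 → 73500000 Ω.
R2: red, red → 22; orange ×10^3 → 22000 Ω.
Series: 73500000 + 22000 = 73522000 Ω.

73522000 Ω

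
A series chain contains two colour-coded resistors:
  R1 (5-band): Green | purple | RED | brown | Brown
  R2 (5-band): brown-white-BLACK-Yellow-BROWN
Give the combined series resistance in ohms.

R1: green, violet, red → 572; brown ×10 → 5720 Ω.
R2: brown, white, black → 190; yellow ×10^4 → 1900000 Ω.
Series: 5720 + 1900000 = 1905720 Ω.

1905720 Ω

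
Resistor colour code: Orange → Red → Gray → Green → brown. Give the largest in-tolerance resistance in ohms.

33128000 Ω

Orange → 3 (first significant figure)
Red → 2 (second significant figure)
Grey → 8 (third significant figure)
Green → ×10^5 multiplier
Brown → ±1% tolerance
328 × 100000 = 32800000 Ω
Largest = 32800000 × (1 + 1/100) = 33128000 Ω.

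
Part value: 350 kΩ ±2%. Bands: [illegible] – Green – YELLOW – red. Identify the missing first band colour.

350000 Ω = 35 × 10^4.
The first band gives digit 3 of the significand, and 3 is orange.

orange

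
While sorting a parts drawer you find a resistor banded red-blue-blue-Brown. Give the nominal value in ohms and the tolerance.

Red → 2 (first significant figure)
Blue → 6 (second significant figure)
Blue → ×10^6 multiplier
Brown → ±1% tolerance
26 × 1000000 = 26000000 Ω

26000000 Ω ±1%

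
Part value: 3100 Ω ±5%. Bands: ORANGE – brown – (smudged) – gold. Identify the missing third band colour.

red

3100 Ω = 31 × 10^2.
The third band is the multiplier, 10^2, which is red.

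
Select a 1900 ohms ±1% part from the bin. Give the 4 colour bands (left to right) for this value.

brown, white, red, brown

1900 Ω = 19 × 10^2.
1 → brown
9 → white
Multiplier 10^2 → red.
±1% tolerance → brown.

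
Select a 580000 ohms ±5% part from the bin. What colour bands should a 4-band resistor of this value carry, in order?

580000 Ω = 58 × 10^4.
5 → green
8 → grey
Multiplier 10^4 → yellow.
±5% tolerance → gold.

green, grey, yellow, gold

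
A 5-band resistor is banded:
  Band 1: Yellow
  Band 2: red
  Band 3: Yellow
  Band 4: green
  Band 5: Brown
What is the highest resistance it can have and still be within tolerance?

42824000 Ω

Yellow → 4 (first significant figure)
Red → 2 (second significant figure)
Yellow → 4 (third significant figure)
Green → ×10^5 multiplier
Brown → ±1% tolerance
424 × 100000 = 42400000 Ω
Highest = 42400000 × (1 + 1/100) = 42824000 Ω.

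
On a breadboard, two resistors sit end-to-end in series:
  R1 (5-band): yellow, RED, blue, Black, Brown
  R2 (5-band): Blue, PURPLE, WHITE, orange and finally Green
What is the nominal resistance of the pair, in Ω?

R1: yellow, red, blue → 426; black ×1 → 426 Ω.
R2: blue, violet, white → 679; orange ×10^3 → 679000 Ω.
Series: 426 + 679000 = 679426 Ω.

679426 Ω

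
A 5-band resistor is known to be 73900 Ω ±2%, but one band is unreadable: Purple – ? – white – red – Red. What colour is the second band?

73900 Ω = 739 × 10^2.
The second band gives digit 3 of the significand, and 3 is orange.

orange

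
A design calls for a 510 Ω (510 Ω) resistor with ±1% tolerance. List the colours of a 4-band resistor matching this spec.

510 Ω = 51 × 10^1.
5 → green
1 → brown
Multiplier 10^1 → brown.
±1% tolerance → brown.

green, brown, brown, brown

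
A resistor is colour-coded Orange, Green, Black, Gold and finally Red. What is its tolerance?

±2%

The last band, red, is the tolerance band.
Red corresponds to ±2%.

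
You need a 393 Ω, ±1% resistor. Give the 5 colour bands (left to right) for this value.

orange, white, orange, black, brown

393 Ω = 393 × 10^0.
3 → orange
9 → white
3 → orange
Multiplier 10^0 → black.
±1% tolerance → brown.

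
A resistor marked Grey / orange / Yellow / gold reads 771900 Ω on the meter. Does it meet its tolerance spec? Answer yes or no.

no

Grey → 8 (first significant figure)
Orange → 3 (second significant figure)
Yellow → ×10^4 multiplier
Gold → ±5% tolerance
83 × 10000 = 830000 Ω
Allowed range: 788500 Ω to 871500 Ω.
771900 Ω lies outside that range.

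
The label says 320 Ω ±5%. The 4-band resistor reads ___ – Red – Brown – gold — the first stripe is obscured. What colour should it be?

320 Ω = 32 × 10^1.
The first band gives digit 3 of the significand, and 3 is orange.

orange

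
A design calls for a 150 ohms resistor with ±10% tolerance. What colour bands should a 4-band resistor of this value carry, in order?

150 Ω = 15 × 10^1.
1 → brown
5 → green
Multiplier 10^1 → brown.
±10% tolerance → silver.

brown, green, brown, silver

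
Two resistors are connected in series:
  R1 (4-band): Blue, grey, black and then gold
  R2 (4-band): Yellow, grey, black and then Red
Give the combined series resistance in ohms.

R1: blue, grey → 68; black ×1 → 68 Ω.
R2: yellow, grey → 48; black ×1 → 48 Ω.
Series: 68 + 48 = 116 Ω.

116 Ω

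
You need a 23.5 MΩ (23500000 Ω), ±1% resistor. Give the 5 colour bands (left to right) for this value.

red, orange, green, green, brown

23500000 Ω = 235 × 10^5.
2 → red
3 → orange
5 → green
Multiplier 10^5 → green.
±1% tolerance → brown.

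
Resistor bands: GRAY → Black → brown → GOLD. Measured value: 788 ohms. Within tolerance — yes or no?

Grey → 8 (first significant figure)
Black → 0 (second significant figure)
Brown → ×10 multiplier
Gold → ±5% tolerance
80 × 10 = 800 Ω
Allowed range: 760 Ω to 840 Ω.
788 ohms lies inside that range.

yes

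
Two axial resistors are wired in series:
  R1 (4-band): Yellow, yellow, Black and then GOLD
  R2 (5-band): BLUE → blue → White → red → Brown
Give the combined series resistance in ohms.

66944 Ω

R1: yellow, yellow → 44; black ×1 → 44 Ω.
R2: blue, blue, white → 669; red ×10^2 → 66900 Ω.
Series: 44 + 66900 = 66944 Ω.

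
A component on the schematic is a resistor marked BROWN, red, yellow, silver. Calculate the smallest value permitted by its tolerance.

Brown → 1 (first significant figure)
Red → 2 (second significant figure)
Yellow → ×10^4 multiplier
Silver → ±10% tolerance
12 × 10000 = 120000 Ω
Smallest = 120000 × (1 − 10/100) = 108000 Ω.

108000 Ω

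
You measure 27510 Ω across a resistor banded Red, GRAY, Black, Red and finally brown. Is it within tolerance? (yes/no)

no

Red → 2 (first significant figure)
Grey → 8 (second significant figure)
Black → 0 (third significant figure)
Red → ×10^2 multiplier
Brown → ±1% tolerance
280 × 100 = 28000 Ω
Allowed range: 27720 Ω to 28280 Ω.
27510 Ω lies outside that range.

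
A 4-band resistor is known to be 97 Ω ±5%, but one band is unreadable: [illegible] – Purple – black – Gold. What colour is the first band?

white

97 Ω = 97 × 10^0.
The first band gives digit 9 of the significand, and 9 is white.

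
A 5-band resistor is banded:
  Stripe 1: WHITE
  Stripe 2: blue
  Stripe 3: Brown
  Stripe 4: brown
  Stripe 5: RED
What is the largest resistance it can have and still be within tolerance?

White → 9 (first significant figure)
Blue → 6 (second significant figure)
Brown → 1 (third significant figure)
Brown → ×10 multiplier
Red → ±2% tolerance
961 × 10 = 9610 Ω
Largest = 9610 × (1 + 2/100) = 9802.2 Ω.

9802.2 Ω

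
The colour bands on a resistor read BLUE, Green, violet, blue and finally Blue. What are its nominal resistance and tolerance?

Blue → 6 (first significant figure)
Green → 5 (second significant figure)
Violet → 7 (third significant figure)
Blue → ×10^6 multiplier
Blue → ±0.25% tolerance
657 × 1000000 = 657000000 Ω

657000000 Ω ±0.25%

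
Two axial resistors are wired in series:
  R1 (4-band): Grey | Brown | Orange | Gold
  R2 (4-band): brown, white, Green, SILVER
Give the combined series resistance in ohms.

R1: grey, brown → 81; orange ×10^3 → 81000 Ω.
R2: brown, white → 19; green ×10^5 → 1900000 Ω.
Series: 81000 + 1900000 = 1981000 Ω.

1981000 Ω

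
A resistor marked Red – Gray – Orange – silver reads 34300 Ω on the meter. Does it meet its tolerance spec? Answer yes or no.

Red → 2 (first significant figure)
Grey → 8 (second significant figure)
Orange → ×10^3 multiplier
Silver → ±10% tolerance
28 × 1000 = 28000 Ω
Allowed range: 25200 Ω to 30800 Ω.
34300 Ω lies outside that range.

no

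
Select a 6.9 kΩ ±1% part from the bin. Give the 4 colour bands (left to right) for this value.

blue, white, red, brown

6900 Ω = 69 × 10^2.
6 → blue
9 → white
Multiplier 10^2 → red.
±1% tolerance → brown.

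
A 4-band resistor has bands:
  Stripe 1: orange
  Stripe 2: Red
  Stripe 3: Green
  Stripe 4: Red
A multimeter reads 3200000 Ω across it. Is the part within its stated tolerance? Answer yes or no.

Orange → 3 (first significant figure)
Red → 2 (second significant figure)
Green → ×10^5 multiplier
Red → ±2% tolerance
32 × 100000 = 3200000 Ω
Allowed range: 3136000 Ω to 3264000 Ω.
3200000 Ω lies inside that range.

yes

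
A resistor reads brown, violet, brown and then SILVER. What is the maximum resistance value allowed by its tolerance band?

187 Ω

Brown → 1 (first significant figure)
Violet → 7 (second significant figure)
Brown → ×10 multiplier
Silver → ±10% tolerance
17 × 10 = 170 Ω
Maximum = 170 × (1 + 10/100) = 187 Ω.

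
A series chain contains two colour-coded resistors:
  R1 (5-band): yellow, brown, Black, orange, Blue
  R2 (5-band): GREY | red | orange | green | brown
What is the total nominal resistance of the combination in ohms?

R1: yellow, brown, black → 410; orange ×10^3 → 410000 Ω.
R2: grey, red, orange → 823; green ×10^5 → 82300000 Ω.
Series: 410000 + 82300000 = 82710000 Ω.

82710000 Ω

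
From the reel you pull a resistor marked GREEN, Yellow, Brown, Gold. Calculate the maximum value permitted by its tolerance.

Green → 5 (first significant figure)
Yellow → 4 (second significant figure)
Brown → ×10 multiplier
Gold → ±5% tolerance
54 × 10 = 540 Ω
Maximum = 540 × (1 + 5/100) = 567 Ω.

567 Ω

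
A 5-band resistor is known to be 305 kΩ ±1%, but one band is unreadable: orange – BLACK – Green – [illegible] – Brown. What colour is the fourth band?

orange

305000 Ω = 305 × 10^3.
The fourth band is the multiplier, 10^3, which is orange.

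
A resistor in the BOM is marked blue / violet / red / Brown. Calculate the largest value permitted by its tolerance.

6767 Ω

Blue → 6 (first significant figure)
Violet → 7 (second significant figure)
Red → ×10^2 multiplier
Brown → ±1% tolerance
67 × 100 = 6700 Ω
Largest = 6700 × (1 + 1/100) = 6767 Ω.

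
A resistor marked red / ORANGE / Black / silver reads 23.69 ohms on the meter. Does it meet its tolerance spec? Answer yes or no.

Red → 2 (first significant figure)
Orange → 3 (second significant figure)
Black → ×1 multiplier
Silver → ±10% tolerance
23 × 1 = 23 Ω
Allowed range: 20.7 Ω to 25.3 Ω.
23.69 ohms lies inside that range.

yes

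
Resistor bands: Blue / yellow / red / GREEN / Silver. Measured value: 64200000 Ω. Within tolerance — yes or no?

Blue → 6 (first significant figure)
Yellow → 4 (second significant figure)
Red → 2 (third significant figure)
Green → ×10^5 multiplier
Silver → ±10% tolerance
642 × 100000 = 64200000 Ω
Allowed range: 57780000 Ω to 70620000 Ω.
64200000 Ω lies inside that range.

yes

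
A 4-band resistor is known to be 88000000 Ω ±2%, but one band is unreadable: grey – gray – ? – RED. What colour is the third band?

blue

88000000 Ω = 88 × 10^6.
The third band is the multiplier, 10^6, which is blue.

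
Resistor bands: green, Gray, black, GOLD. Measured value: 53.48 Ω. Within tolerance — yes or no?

Green → 5 (first significant figure)
Grey → 8 (second significant figure)
Black → ×1 multiplier
Gold → ±5% tolerance
58 × 1 = 58 Ω
Allowed range: 55.1 Ω to 60.9 Ω.
53.48 Ω lies outside that range.

no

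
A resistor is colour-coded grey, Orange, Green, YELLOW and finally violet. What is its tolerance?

±0.1%

The last band, violet, is the tolerance band.
Violet corresponds to ±0.1%.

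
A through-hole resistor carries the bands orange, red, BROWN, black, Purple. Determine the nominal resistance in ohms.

321 Ω

Orange → 3 (first significant figure)
Red → 2 (second significant figure)
Brown → 1 (third significant figure)
Black → ×1 multiplier
321 × 1 = 321 Ω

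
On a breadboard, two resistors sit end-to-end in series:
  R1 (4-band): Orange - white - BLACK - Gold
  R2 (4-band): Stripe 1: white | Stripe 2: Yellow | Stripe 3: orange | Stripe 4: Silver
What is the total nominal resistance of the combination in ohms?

R1: orange, white → 39; black ×1 → 39 Ω.
R2: white, yellow → 94; orange ×10^3 → 94000 Ω.
Series: 39 + 94000 = 94039 Ω.

94039 Ω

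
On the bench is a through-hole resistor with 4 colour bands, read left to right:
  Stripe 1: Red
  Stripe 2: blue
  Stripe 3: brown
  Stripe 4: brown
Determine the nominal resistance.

Red → 2 (first significant figure)
Blue → 6 (second significant figure)
Brown → ×10 multiplier
26 × 10 = 260 Ω

260 Ω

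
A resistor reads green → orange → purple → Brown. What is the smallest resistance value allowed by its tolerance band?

524700000 Ω

Green → 5 (first significant figure)
Orange → 3 (second significant figure)
Violet → ×10^7 multiplier
Brown → ±1% tolerance
53 × 10000000 = 530000000 Ω
Smallest = 530000000 × (1 − 1/100) = 524700000 Ω.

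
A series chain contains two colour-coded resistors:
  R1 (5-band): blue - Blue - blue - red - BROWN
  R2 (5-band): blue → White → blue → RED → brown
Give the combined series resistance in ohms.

R1: blue, blue, blue → 666; red ×10^2 → 66600 Ω.
R2: blue, white, blue → 696; red ×10^2 → 69600 Ω.
Series: 66600 + 69600 = 136200 Ω.

136200 Ω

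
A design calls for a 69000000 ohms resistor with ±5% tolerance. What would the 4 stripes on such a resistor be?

blue, white, blue, gold

69000000 Ω = 69 × 10^6.
6 → blue
9 → white
Multiplier 10^6 → blue.
±5% tolerance → gold.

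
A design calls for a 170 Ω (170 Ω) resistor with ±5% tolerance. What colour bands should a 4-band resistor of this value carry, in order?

170 Ω = 17 × 10^1.
1 → brown
7 → violet
Multiplier 10^1 → brown.
±5% tolerance → gold.

brown, violet, brown, gold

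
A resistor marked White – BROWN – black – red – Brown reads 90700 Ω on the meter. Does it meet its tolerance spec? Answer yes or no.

White → 9 (first significant figure)
Brown → 1 (second significant figure)
Black → 0 (third significant figure)
Red → ×10^2 multiplier
Brown → ±1% tolerance
910 × 100 = 91000 Ω
Allowed range: 90090 Ω to 91910 Ω.
90700 Ω lies inside that range.

yes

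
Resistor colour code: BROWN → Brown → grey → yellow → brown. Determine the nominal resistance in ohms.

1180000 Ω

Brown → 1 (first significant figure)
Brown → 1 (second significant figure)
Grey → 8 (third significant figure)
Yellow → ×10^4 multiplier
118 × 10000 = 1180000 Ω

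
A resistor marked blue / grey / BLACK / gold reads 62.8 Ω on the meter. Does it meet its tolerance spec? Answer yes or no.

no

Blue → 6 (first significant figure)
Grey → 8 (second significant figure)
Black → ×1 multiplier
Gold → ±5% tolerance
68 × 1 = 68 Ω
Allowed range: 64.6 Ω to 71.4 Ω.
62.8 Ω lies outside that range.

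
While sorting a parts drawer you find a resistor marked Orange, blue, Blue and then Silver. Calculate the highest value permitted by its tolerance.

39600000 Ω

Orange → 3 (first significant figure)
Blue → 6 (second significant figure)
Blue → ×10^6 multiplier
Silver → ±10% tolerance
36 × 1000000 = 36000000 Ω
Highest = 36000000 × (1 + 10/100) = 39600000 Ω.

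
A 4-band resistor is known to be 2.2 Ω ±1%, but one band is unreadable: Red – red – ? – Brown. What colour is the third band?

gold

2.2 Ω = 22 × 10^-1.
The third band is the multiplier, 10^-1, which is gold.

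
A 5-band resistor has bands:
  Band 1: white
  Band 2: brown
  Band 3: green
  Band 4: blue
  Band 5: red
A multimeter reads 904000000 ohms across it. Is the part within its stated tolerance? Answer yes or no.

yes

White → 9 (first significant figure)
Brown → 1 (second significant figure)
Green → 5 (third significant figure)
Blue → ×10^6 multiplier
Red → ±2% tolerance
915 × 1000000 = 915000000 Ω
Allowed range: 896700000 Ω to 933300000 Ω.
904000000 ohms lies inside that range.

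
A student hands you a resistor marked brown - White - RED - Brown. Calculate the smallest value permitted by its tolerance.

1881 Ω

Brown → 1 (first significant figure)
White → 9 (second significant figure)
Red → ×10^2 multiplier
Brown → ±1% tolerance
19 × 100 = 1900 Ω
Smallest = 1900 × (1 − 1/100) = 1881 Ω.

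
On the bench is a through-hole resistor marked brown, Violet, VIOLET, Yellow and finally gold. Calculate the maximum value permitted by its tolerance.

Brown → 1 (first significant figure)
Violet → 7 (second significant figure)
Violet → 7 (third significant figure)
Yellow → ×10^4 multiplier
Gold → ±5% tolerance
177 × 10000 = 1770000 Ω
Maximum = 1770000 × (1 + 5/100) = 1858500 Ω.

1858500 Ω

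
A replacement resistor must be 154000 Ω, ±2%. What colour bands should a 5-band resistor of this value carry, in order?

154000 Ω = 154 × 10^3.
1 → brown
5 → green
4 → yellow
Multiplier 10^3 → orange.
±2% tolerance → red.

brown, green, yellow, orange, red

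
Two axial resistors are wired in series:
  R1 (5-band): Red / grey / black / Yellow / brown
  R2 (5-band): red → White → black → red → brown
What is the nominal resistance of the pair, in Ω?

2829000 Ω

R1: red, grey, black → 280; yellow ×10^4 → 2800000 Ω.
R2: red, white, black → 290; red ×10^2 → 29000 Ω.
Series: 2800000 + 29000 = 2829000 Ω.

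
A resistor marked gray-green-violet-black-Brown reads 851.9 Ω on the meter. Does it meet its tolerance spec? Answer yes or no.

Grey → 8 (first significant figure)
Green → 5 (second significant figure)
Violet → 7 (third significant figure)
Black → ×1 multiplier
Brown → ±1% tolerance
857 × 1 = 857 Ω
Allowed range: 848.43 Ω to 865.57 Ω.
851.9 Ω lies inside that range.

yes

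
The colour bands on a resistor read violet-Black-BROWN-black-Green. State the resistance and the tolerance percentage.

701 Ω ±0.5%

Violet → 7 (first significant figure)
Black → 0 (second significant figure)
Brown → 1 (third significant figure)
Black → ×1 multiplier
Green → ±0.5% tolerance
701 × 1 = 701 Ω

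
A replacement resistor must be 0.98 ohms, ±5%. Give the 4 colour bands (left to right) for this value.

white, grey, silver, gold

0.98 Ω = 98 × 10^-2.
9 → white
8 → grey
Multiplier 10^-2 → silver.
±5% tolerance → gold.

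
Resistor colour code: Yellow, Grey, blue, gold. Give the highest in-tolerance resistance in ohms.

Yellow → 4 (first significant figure)
Grey → 8 (second significant figure)
Blue → ×10^6 multiplier
Gold → ±5% tolerance
48 × 1000000 = 48000000 Ω
Highest = 48000000 × (1 + 5/100) = 50400000 Ω.

50400000 Ω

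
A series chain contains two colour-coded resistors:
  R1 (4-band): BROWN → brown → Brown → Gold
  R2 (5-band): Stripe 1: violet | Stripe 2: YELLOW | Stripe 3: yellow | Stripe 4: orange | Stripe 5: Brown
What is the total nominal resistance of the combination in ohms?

R1: brown, brown → 11; brown ×10 → 110 Ω.
R2: violet, yellow, yellow → 744; orange ×10^3 → 744000 Ω.
Series: 110 + 744000 = 744110 Ω.

744110 Ω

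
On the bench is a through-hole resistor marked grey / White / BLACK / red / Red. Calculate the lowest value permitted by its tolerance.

87220 Ω

Grey → 8 (first significant figure)
White → 9 (second significant figure)
Black → 0 (third significant figure)
Red → ×10^2 multiplier
Red → ±2% tolerance
890 × 100 = 89000 Ω
Lowest = 89000 × (1 − 2/100) = 87220 Ω.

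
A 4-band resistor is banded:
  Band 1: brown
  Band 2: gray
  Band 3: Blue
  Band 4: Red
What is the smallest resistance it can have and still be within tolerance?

17640000 Ω

Brown → 1 (first significant figure)
Grey → 8 (second significant figure)
Blue → ×10^6 multiplier
Red → ±2% tolerance
18 × 1000000 = 18000000 Ω
Smallest = 18000000 × (1 − 2/100) = 17640000 Ω.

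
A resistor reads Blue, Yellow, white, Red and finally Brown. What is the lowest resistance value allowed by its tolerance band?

64251 Ω

Blue → 6 (first significant figure)
Yellow → 4 (second significant figure)
White → 9 (third significant figure)
Red → ×10^2 multiplier
Brown → ±1% tolerance
649 × 100 = 64900 Ω
Lowest = 64900 × (1 − 1/100) = 64251 Ω.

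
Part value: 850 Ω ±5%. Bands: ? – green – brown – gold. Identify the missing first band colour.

850 Ω = 85 × 10^1.
The first band gives digit 8 of the significand, and 8 is grey.

grey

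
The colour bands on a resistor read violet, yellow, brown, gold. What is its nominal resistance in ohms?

Violet → 7 (first significant figure)
Yellow → 4 (second significant figure)
Brown → ×10 multiplier
74 × 10 = 740 Ω

740 Ω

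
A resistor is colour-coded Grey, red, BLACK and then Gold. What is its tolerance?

±5%

The last band, gold, is the tolerance band.
Gold corresponds to ±5%.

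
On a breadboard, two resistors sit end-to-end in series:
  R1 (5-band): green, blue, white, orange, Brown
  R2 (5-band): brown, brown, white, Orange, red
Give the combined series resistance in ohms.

688000 Ω

R1: green, blue, white → 569; orange ×10^3 → 569000 Ω.
R2: brown, brown, white → 119; orange ×10^3 → 119000 Ω.
Series: 569000 + 119000 = 688000 Ω.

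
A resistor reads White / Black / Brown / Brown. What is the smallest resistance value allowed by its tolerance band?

White → 9 (first significant figure)
Black → 0 (second significant figure)
Brown → ×10 multiplier
Brown → ±1% tolerance
90 × 10 = 900 Ω
Smallest = 900 × (1 − 1/100) = 891 Ω.

891 Ω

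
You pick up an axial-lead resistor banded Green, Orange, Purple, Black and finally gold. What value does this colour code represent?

Green → 5 (first significant figure)
Orange → 3 (second significant figure)
Violet → 7 (third significant figure)
Black → ×1 multiplier
537 × 1 = 537 Ω

537 Ω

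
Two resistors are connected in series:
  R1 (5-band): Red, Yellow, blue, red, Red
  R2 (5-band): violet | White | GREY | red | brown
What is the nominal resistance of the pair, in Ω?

104400 Ω

R1: red, yellow, blue → 246; red ×10^2 → 24600 Ω.
R2: violet, white, grey → 798; red ×10^2 → 79800 Ω.
Series: 24600 + 79800 = 104400 Ω.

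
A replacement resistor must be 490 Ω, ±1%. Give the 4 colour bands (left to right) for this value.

490 Ω = 49 × 10^1.
4 → yellow
9 → white
Multiplier 10^1 → brown.
±1% tolerance → brown.

yellow, white, brown, brown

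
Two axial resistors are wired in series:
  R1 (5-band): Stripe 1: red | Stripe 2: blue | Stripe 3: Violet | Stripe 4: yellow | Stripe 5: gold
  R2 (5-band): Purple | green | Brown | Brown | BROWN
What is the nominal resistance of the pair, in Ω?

2677510 Ω

R1: red, blue, violet → 267; yellow ×10^4 → 2670000 Ω.
R2: violet, green, brown → 751; brown ×10 → 7510 Ω.
Series: 2670000 + 7510 = 2677510 Ω.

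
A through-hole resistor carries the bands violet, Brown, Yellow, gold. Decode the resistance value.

710000 Ω

Violet → 7 (first significant figure)
Brown → 1 (second significant figure)
Yellow → ×10^4 multiplier
71 × 10000 = 710000 Ω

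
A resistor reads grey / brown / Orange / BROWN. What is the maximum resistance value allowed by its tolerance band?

Grey → 8 (first significant figure)
Brown → 1 (second significant figure)
Orange → ×10^3 multiplier
Brown → ±1% tolerance
81 × 1000 = 81000 Ω
Maximum = 81000 × (1 + 1/100) = 81810 Ω.

81810 Ω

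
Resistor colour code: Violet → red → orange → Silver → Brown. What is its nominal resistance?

Violet → 7 (first significant figure)
Red → 2 (second significant figure)
Orange → 3 (third significant figure)
Silver → ×0.01 multiplier
723 × 0.01 = 7.23 Ω

7.23 Ω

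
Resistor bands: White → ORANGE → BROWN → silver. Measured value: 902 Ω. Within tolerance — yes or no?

yes

White → 9 (first significant figure)
Orange → 3 (second significant figure)
Brown → ×10 multiplier
Silver → ±10% tolerance
93 × 10 = 930 Ω
Allowed range: 837 Ω to 1023 Ω.
902 Ω lies inside that range.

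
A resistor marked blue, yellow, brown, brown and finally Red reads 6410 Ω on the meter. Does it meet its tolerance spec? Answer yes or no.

Blue → 6 (first significant figure)
Yellow → 4 (second significant figure)
Brown → 1 (third significant figure)
Brown → ×10 multiplier
Red → ±2% tolerance
641 × 10 = 6410 Ω
Allowed range: 6281.8 Ω to 6538.2 Ω.
6410 Ω lies inside that range.

yes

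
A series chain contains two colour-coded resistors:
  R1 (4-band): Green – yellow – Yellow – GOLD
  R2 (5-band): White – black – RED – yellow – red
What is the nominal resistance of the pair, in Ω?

R1: green, yellow → 54; yellow ×10^4 → 540000 Ω.
R2: white, black, red → 902; yellow ×10^4 → 9020000 Ω.
Series: 540000 + 9020000 = 9560000 Ω.

9560000 Ω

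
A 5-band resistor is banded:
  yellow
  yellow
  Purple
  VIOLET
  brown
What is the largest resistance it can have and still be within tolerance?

4514700000 Ω

Yellow → 4 (first significant figure)
Yellow → 4 (second significant figure)
Violet → 7 (third significant figure)
Violet → ×10^7 multiplier
Brown → ±1% tolerance
447 × 10000000 = 4470000000 Ω
Largest = 4470000000 × (1 + 1/100) = 4514700000 Ω.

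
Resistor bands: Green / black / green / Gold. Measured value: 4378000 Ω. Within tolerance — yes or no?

no

Green → 5 (first significant figure)
Black → 0 (second significant figure)
Green → ×10^5 multiplier
Gold → ±5% tolerance
50 × 100000 = 5000000 Ω
Allowed range: 4750000 Ω to 5250000 Ω.
4378000 Ω lies outside that range.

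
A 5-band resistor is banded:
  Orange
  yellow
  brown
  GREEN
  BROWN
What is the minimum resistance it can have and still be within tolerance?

33759000 Ω

Orange → 3 (first significant figure)
Yellow → 4 (second significant figure)
Brown → 1 (third significant figure)
Green → ×10^5 multiplier
Brown → ±1% tolerance
341 × 100000 = 34100000 Ω
Minimum = 34100000 × (1 − 1/100) = 33759000 Ω.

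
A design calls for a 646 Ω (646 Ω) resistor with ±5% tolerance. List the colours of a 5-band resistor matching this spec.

blue, yellow, blue, black, gold

646 Ω = 646 × 10^0.
6 → blue
4 → yellow
6 → blue
Multiplier 10^0 → black.
±5% tolerance → gold.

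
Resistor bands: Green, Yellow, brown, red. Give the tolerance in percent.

±2%

The last band, red, is the tolerance band.
Red corresponds to ±2%.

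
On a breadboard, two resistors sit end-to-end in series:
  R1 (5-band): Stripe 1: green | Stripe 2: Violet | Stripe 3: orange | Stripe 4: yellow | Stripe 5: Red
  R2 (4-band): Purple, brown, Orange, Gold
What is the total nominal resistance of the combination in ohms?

5801000 Ω

R1: green, violet, orange → 573; yellow ×10^4 → 5730000 Ω.
R2: violet, brown → 71; orange ×10^3 → 71000 Ω.
Series: 5730000 + 71000 = 5801000 Ω.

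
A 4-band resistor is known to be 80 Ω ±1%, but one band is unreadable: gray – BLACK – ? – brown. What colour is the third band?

80 Ω = 80 × 10^0.
The third band is the multiplier, 10^0, which is black.

black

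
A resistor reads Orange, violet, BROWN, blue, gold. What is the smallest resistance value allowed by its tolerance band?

352450000 Ω

Orange → 3 (first significant figure)
Violet → 7 (second significant figure)
Brown → 1 (third significant figure)
Blue → ×10^6 multiplier
Gold → ±5% tolerance
371 × 1000000 = 371000000 Ω
Smallest = 371000000 × (1 − 5/100) = 352450000 Ω.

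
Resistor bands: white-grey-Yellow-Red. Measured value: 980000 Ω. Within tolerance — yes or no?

yes

White → 9 (first significant figure)
Grey → 8 (second significant figure)
Yellow → ×10^4 multiplier
Red → ±2% tolerance
98 × 10000 = 980000 Ω
Allowed range: 960400 Ω to 999600 Ω.
980000 Ω lies inside that range.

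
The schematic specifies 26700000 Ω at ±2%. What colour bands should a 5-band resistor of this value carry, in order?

26700000 Ω = 267 × 10^5.
2 → red
6 → blue
7 → violet
Multiplier 10^5 → green.
±2% tolerance → red.

red, blue, violet, green, red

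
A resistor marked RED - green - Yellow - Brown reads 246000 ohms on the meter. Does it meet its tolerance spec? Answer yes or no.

Red → 2 (first significant figure)
Green → 5 (second significant figure)
Yellow → ×10^4 multiplier
Brown → ±1% tolerance
25 × 10000 = 250000 Ω
Allowed range: 247500 Ω to 252500 Ω.
246000 ohms lies outside that range.

no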